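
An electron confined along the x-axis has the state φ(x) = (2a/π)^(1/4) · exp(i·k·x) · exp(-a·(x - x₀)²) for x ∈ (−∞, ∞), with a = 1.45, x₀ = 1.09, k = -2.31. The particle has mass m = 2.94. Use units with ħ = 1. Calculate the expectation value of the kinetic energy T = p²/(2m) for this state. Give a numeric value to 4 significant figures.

1.154

T = −(ħ²/2m) d²/dx², so ⟨T⟩ = −(ħ²/2m) ∫ φ*·φ'' dx; with m = 2.94.
Gaussian moments (u = x − x₀): ∫u^(2j)·e^(−2au²) du = (2j−1)!!/(4a)^j · √(π/(2a)), odd powers integrate to 0; here √(π/(2a)) = 1.0408. Derivatives: φ′ = (ik − 2au)·φ, φ″ = ((ik − 2au)² − 2a)·φ; the odd-in-u pieces drop out.
⟨T⟩ = 1.1541.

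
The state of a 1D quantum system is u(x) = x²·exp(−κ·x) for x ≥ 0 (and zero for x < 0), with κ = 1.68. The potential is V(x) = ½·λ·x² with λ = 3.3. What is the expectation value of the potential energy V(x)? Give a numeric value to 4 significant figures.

⟨V⟩ = ∫ V(x)·|u|² dx / ∫|u|² dx.
Every integrand reduces to terms xʲ·e^(−2κx) on [0, ∞); use ∫₀^∞ xʲ·e^(−2κx) dx = j!/(2κ)^(j+1).
State is unnormalized: ∫|u|² dx = 0.056042, and ∫u*·V(x)·u dx = 0.24572, so ⟨V⟩ = 0.24572 / 0.056042.
⟨V⟩ = 4.3846.

4.385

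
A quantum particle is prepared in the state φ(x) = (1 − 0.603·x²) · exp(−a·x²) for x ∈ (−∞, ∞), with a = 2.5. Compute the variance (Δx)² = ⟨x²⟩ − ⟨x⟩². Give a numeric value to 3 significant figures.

0.0778

Compute ⟨x⟩ and ⟨x²⟩ separately, then (Δx)² = ⟨x²⟩ − ⟨x⟩².
Expand each integrand as polynomial × e^(−2ax²) and use ∫x^(2j)·e^(−2ax²) dx = (2j−1)!!/(4a)^j · √(π/(2a)), odd powers → 0; here √(π/(2a)) = 0.79267.
Normalization: ∫|φ|² dx = 0.70572.
⟨x⟩ = 0.0000 and ⟨x²⟩ = 0.077809.
(Δx)² = 0.077809 − (0.0000)² = 0.077809.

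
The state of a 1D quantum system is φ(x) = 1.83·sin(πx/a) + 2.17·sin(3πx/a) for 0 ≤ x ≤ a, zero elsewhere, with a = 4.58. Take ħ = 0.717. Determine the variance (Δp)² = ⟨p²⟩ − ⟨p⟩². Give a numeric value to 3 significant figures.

Compute ⟨p⟩ and ⟨p²⟩ separately; (Δp)² = ⟨p²⟩ − ⟨p⟩².
d²/dx² sin(jπx/a) = −(jπ/a)²·sin(jπx/a); on 0 ≤ x ≤ a, ∫sin²(jπx/a) dx = a/2 and ∫sin(jπx/a)·sin(lπx/a) dx = 0 for j ≠ l, so only diagonal terms survive in ∫|φ|² and ∫φ·φ″; ∫φ·φ′ dx = [φ²/2] between the walls = 0.
Normalization: ∫|φ|² dx = 18.452.
⟨p⟩ = 0.0000 and ⟨p²⟩ = 1.3727.
(Δp)² = 1.3727 − (0.0000)² = 1.3727.

1.37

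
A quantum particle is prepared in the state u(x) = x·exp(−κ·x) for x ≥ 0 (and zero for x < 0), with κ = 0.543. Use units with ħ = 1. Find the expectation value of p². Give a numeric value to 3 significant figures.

0.295

p² u = −ħ² d²u/dx²; ⟨p²⟩ = −ħ² ∫ u*·u'' dx / ∫|u|² dx.
Differentiate x·exp(−κ·x) with the product rule; every integrand then reduces to terms xʲ·e^(−2κx) on [0, ∞), with ∫₀^∞ xʲ·e^(−2κx) dx = j!/(2κ)^(j+1).
State is unnormalized: ∫|u|² dx = 1.5615, and ∫u*·(−ħ² u'') dx = 0.46041, so ⟨p²⟩ = 0.46041 / 1.5615.
⟨p²⟩ = 0.29485.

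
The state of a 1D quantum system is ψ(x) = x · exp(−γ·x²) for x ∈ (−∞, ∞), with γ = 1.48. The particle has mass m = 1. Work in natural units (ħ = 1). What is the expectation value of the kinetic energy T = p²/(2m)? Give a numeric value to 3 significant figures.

T = −(ħ²/2m) d²/dx², so ⟨T⟩ = −(ħ²/2m) ∫ ψ*·ψ'' dx / ∫|ψ|² dx; with m = 1.
Expand each integrand as polynomial × e^(−2γx²) and use ∫x^(2j)·e^(−2γx²) dx = (2j−1)!!/(4γ)^j · √(π/(2γ)), odd powers → 0; here √(π/(2γ)) = 1.0302. Differentiate with the product rule, d/dx e^(−γx²) = −2γx·e^(−γx²).
State is unnormalized: ∫|ψ|² dx = 0.17402, and ∫ψ*·(−ħ²/2m · ψ'') dx = 0.38633, so ⟨T⟩ = 0.38633 / 0.17402.
⟨T⟩ = 2.2200.

2.22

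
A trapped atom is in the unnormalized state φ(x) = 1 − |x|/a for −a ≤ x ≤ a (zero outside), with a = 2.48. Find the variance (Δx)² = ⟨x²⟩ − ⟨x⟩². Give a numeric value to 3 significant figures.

0.615

Compute ⟨x⟩ and ⟨x²⟩ separately, then (Δx)² = ⟨x²⟩ − ⟨x⟩².
φ is even, so ∫ over [−a, a] = 2∫₀ᵃ with φ = 1 − x/a there: ∫₀ᵃ (1 − x/a)² dx = a/3, ∫₀ᵃ x²(1 − x/a)² dx = a³/30, ∫₀ᵃ x⁴(1 − x/a)² dx = a⁵/105.
Normalization: ∫|φ|² dx = 1.6533.
⟨x⟩ = 0.0000 and ⟨x²⟩ = 0.61504.
(Δx)² = 0.61504 − (0.0000)² = 0.61504.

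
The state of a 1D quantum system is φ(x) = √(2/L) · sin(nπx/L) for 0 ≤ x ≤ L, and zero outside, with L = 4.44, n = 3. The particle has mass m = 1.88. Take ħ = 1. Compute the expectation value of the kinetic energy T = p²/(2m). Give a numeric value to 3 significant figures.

T = −(ħ²/2m) d²/dx², so ⟨T⟩ = −(ħ²/2m) ∫ φ*·φ'' dx; with m = 1.88.
d/dx sin(nπx/L) = (nπ/L)·cos(nπx/L) and d²/dx² sin(nπx/L) = −(nπ/L)²·sin(nπx/L); on 0 ≤ x ≤ L, ∫sin²(nπx/L) dx = L/2 and ∫sin(nπx/L)·cos(nπx/L) dx = 0.
⟨T⟩ = 1.1984.

1.20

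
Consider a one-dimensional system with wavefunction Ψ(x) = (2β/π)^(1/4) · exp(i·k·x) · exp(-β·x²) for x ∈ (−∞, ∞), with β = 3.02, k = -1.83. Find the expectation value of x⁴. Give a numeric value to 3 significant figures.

⟨x⁴⟩ = ∫ x⁴·|Ψ|² dx (integrals over the domain).
Gaussian moments: ∫x^(2j)·e^(−2βx²) dx = (2j−1)!!/(4β)^j · √(π/(2β)), odd powers integrate to 0; here √(π/(2β)) = 0.72120.
⟨x⁴⟩ = 0.020558.

0.0206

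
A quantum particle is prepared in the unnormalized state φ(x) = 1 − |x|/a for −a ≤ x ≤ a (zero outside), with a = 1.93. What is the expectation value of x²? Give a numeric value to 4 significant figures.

0.3725

⟨x²⟩ = ∫ x²·|φ|² dx / ∫|φ|² dx (integrals over the domain).
φ is even, so ∫ over [−a, a] = 2∫₀ᵃ with φ = 1 − x/a there: ∫₀ᵃ (1 − x/a)² dx = a/3, ∫₀ᵃ x²(1 − x/a)² dx = a³/30, ∫₀ᵃ x⁴(1 − x/a)² dx = a⁵/105.
State is unnormalized: ∫|φ|² dx = 1.2867, and ∫φ*·x²·φ dx = 0.47927, so ⟨x²⟩ = 0.47927 / 1.2867.
⟨x²⟩ = 0.37249.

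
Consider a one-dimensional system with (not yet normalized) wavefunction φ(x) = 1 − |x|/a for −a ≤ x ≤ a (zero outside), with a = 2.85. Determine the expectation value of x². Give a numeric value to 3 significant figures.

⟨x²⟩ = ∫ x²·|φ|² dx / ∫|φ|² dx (integrals over the domain).
φ is even, so ∫ over [−a, a] = 2∫₀ᵃ with φ = 1 − x/a there: ∫₀ᵃ (1 − x/a)² dx = a/3, ∫₀ᵃ x²(1 − x/a)² dx = a³/30, ∫₀ᵃ x⁴(1 − x/a)² dx = a⁵/105.
State is unnormalized: ∫|φ|² dx = 1.9000, and ∫φ*·x²·φ dx = 1.5433, so ⟨x²⟩ = 1.5433 / 1.9000.
⟨x²⟩ = 0.81225.

0.812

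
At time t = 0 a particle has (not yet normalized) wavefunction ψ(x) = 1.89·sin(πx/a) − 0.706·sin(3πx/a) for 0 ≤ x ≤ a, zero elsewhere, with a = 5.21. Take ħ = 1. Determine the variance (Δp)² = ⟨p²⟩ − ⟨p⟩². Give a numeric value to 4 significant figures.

0.7198

Compute ⟨p⟩ and ⟨p²⟩ separately; (Δp)² = ⟨p²⟩ − ⟨p⟩².
d²/dx² sin(jπx/a) = −(jπ/a)²·sin(jπx/a); on 0 ≤ x ≤ a, ∫sin²(jπx/a) dx = a/2 and ∫sin(jπx/a)·sin(lπx/a) dx = 0 for j ≠ l, so only diagonal terms survive in ∫|ψ|² and ∫ψ·ψ″; ∫ψ·ψ′ dx = [ψ²/2] between the walls = 0.
Normalization: ∫|ψ|² dx = 10.604.
⟨p⟩ = 0.0000 and ⟨p²⟩ = 0.71978.
(Δp)² = 0.71978 − (0.0000)² = 0.71978.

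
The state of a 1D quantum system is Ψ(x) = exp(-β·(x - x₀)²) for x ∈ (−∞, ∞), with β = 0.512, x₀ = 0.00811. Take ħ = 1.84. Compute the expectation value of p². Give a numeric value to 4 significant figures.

p² Ψ = −ħ² d²Ψ/dx²; ⟨p²⟩ = −ħ² ∫ Ψ*·Ψ'' dx / ∫|Ψ|² dx.
Gaussian moments (u = x − x₀): ∫u^(2j)·e^(−2βu²) du = (2j−1)!!/(4β)^j · √(π/(2β)), odd powers integrate to 0; here √(π/(2β)) = 1.7516. Derivatives: d/dx e^(−βu²) = −2βu·e^(−βu²), d²/dx² e^(−βu²) = (4β²u² − 2β)·e^(−βu²).
State is unnormalized: ∫|Ψ|² dx = 1.7516, and ∫Ψ*·(−ħ² Ψ'') dx = 3.0362, so ⟨p²⟩ = 3.0362 / 1.7516.
⟨p²⟩ = 1.7334.

1.733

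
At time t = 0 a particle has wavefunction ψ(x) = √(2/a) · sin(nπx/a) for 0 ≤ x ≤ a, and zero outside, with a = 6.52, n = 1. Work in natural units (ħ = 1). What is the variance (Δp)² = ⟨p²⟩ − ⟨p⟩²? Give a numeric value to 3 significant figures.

Compute ⟨p⟩ and ⟨p²⟩ separately; (Δp)² = ⟨p²⟩ − ⟨p⟩².
d/dx sin(nπx/a) = (nπ/a)·cos(nπx/a) and d²/dx² sin(nπx/a) = −(nπ/a)²·sin(nπx/a); on 0 ≤ x ≤ a, ∫sin²(nπx/a) dx = a/2 and ∫sin(nπx/a)·cos(nπx/a) dx = 0.
⟨p⟩ = 0.0000 and ⟨p²⟩ = 0.23217.
(Δp)² = 0.23217 − (0.0000)² = 0.23217.

0.232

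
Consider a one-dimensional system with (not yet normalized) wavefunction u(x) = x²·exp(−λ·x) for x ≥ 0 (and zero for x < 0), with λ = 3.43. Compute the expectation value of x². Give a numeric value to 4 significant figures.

⟨x²⟩ = ∫ x²·|u|² dx / ∫|u|² dx (integrals over the domain).
Every integrand reduces to terms xʲ·e^(−2λx) on [0, ∞); use ∫₀^∞ xʲ·e^(−2λx) dx = j!/(2λ)^(j+1).
State is unnormalized: ∫|u|² dx = 0.0015798, and ∫u*·x²·u dx = 0.0010071, so ⟨x²⟩ = 0.0010071 / 0.0015798.
⟨x²⟩ = 0.63749.

0.6375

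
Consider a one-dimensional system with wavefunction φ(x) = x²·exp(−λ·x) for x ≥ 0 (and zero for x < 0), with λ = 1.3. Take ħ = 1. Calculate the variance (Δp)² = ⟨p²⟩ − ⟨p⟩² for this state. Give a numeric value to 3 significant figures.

0.563

Compute ⟨p⟩ and ⟨p²⟩ separately; (Δp)² = ⟨p²⟩ − ⟨p⟩².
Differentiate x²·exp(−λ·x) with the product rule; every integrand then reduces to terms xʲ·e^(−2λx) on [0, ∞), with ∫₀^∞ xʲ·e^(−2λx) dx = j!/(2λ)^(j+1).
Normalization: ∫|φ|² dx = 0.20200.
⟨p⟩ = 0.0000 and ⟨p²⟩ = 0.56333.
(Δp)² = 0.56333 − (0.0000)² = 0.56333.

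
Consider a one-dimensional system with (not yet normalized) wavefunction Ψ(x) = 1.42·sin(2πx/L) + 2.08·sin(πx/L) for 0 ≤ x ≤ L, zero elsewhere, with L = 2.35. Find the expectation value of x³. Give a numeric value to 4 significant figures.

⟨x³⟩ = ∫ x³·|Ψ|² dx / ∫|Ψ|² dx (integrals over the domain).
On 0 ≤ x ≤ L (j ≠ l): ∫sin²(jπx/L) dx = L/2, ∫sin(jπx/L)·sin(lπx/L) dx = 0; diagonal moments ∫x·sin²(jπx/L) dx = L²/4, ∫x²·sin²(jπx/L) dx = L³·(1/6 − 1/(4j²π²)); cross terms ∫x·sin(jπx/L)·sin(lπx/L) dx = 0 for j + l even and −4jlL²/(π²(j² − l²)²) for j + l odd, ∫x²·sin(jπx/L)·sin(lπx/L) dx = (−1)^(j+l)·4jlL³/(π²(j² − l²)²); higher powers the same way via product-to-sum and parts.
State is unnormalized: ∫|Ψ|² dx = 7.4528, and ∫Ψ*·x³·Ψ dx = 5.2044, so ⟨x³⟩ = 5.2044 / 7.4528.
⟨x³⟩ = 0.69832.

0.6983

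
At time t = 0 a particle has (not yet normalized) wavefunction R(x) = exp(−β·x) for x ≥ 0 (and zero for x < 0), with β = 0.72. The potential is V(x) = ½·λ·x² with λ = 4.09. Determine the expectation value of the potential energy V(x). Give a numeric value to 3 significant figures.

⟨V⟩ = ∫ V(x)·|R|² dx / ∫|R|² dx.
Every integrand reduces to terms xʲ·e^(−2βx) on [0, ∞); use ∫₀^∞ xʲ·e^(−2βx) dx = j!/(2β)^(j+1).
State is unnormalized: ∫|R|² dx = 0.69444, and ∫R*·V(x)·R dx = 1.3697, so ⟨V⟩ = 1.3697 / 0.69444.
⟨V⟩ = 1.9724.

1.97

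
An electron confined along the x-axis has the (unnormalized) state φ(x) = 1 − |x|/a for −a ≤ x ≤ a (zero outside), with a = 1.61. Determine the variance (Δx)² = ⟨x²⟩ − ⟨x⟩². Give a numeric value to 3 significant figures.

Compute ⟨x⟩ and ⟨x²⟩ separately, then (Δx)² = ⟨x²⟩ − ⟨x⟩².
φ is even, so ∫ over [−a, a] = 2∫₀ᵃ with φ = 1 − x/a there: ∫₀ᵃ (1 − x/a)² dx = a/3, ∫₀ᵃ x²(1 − x/a)² dx = a³/30, ∫₀ᵃ x⁴(1 − x/a)² dx = a⁵/105.
Normalization: ∫|φ|² dx = 1.0733.
⟨x⟩ = 0.0000 and ⟨x²⟩ = 0.25921.
(Δx)² = 0.25921 − (0.0000)² = 0.25921.

0.259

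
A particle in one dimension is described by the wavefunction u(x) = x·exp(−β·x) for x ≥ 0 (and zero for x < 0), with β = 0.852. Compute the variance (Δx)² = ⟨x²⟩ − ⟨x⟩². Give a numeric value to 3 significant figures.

Compute ⟨x⟩ and ⟨x²⟩ separately, then (Δx)² = ⟨x²⟩ − ⟨x⟩².
Every integrand reduces to terms xʲ·e^(−2βx) on [0, ∞); use ∫₀^∞ xʲ·e^(−2βx) dx = j!/(2β)^(j+1).
Normalization: ∫|u|² dx = 0.40422.
⟨x⟩ = 1.7606 and ⟨x²⟩ = 4.1328.
(Δx)² = 4.1328 − (1.7606)² = 1.0332.

1.03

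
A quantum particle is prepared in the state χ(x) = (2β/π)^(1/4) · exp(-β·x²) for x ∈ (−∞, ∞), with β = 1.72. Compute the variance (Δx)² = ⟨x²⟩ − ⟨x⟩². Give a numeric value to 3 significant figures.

Compute ⟨x⟩ and ⟨x²⟩ separately, then (Δx)² = ⟨x²⟩ − ⟨x⟩².
Gaussian moments: ∫x^(2j)·e^(−2βx²) dx = (2j−1)!!/(4β)^j · √(π/(2β)), odd powers integrate to 0; here √(π/(2β)) = 0.95564.
⟨x⟩ = 0.0000 and ⟨x²⟩ = 0.14535.
(Δx)² = 0.14535 − (0.0000)² = 0.14535.

0.145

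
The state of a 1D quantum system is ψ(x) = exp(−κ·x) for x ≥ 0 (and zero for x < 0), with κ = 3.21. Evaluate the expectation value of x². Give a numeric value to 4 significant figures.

0.04852

⟨x²⟩ = ∫ x²·|ψ|² dx / ∫|ψ|² dx (integrals over the domain).
Every integrand reduces to terms xʲ·e^(−2κx) on [0, ∞); use ∫₀^∞ xʲ·e^(−2κx) dx = j!/(2κ)^(j+1).
State is unnormalized: ∫|ψ|² dx = 0.15576, and ∫ψ*·x²·ψ dx = 0.0075583, so ⟨x²⟩ = 0.0075583 / 0.15576.
⟨x²⟩ = 0.048524.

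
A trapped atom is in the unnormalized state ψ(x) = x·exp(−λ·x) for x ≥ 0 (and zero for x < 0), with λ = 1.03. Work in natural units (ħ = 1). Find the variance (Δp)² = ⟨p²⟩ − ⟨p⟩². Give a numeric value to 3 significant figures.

1.06

Compute ⟨p⟩ and ⟨p²⟩ separately; (Δp)² = ⟨p²⟩ − ⟨p⟩².
Differentiate x·exp(−λ·x) with the product rule; every integrand then reduces to terms xʲ·e^(−2λx) on [0, ∞), with ∫₀^∞ xʲ·e^(−2λx) dx = j!/(2λ)^(j+1).
Normalization: ∫|ψ|² dx = 0.22879.
⟨p⟩ = 0.0000 and ⟨p²⟩ = 1.0609.
(Δp)² = 1.0609 − (0.0000)² = 1.0609.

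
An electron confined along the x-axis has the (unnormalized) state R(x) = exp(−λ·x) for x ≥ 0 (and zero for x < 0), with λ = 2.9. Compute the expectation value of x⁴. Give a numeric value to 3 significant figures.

0.0212

⟨x⁴⟩ = ∫ x⁴·|R|² dx / ∫|R|² dx (integrals over the domain).
Every integrand reduces to terms xʲ·e^(−2λx) on [0, ∞); use ∫₀^∞ xʲ·e^(−2λx) dx = j!/(2λ)^(j+1).
State is unnormalized: ∫|R|² dx = 0.17241, and ∫R*·x⁴·R dx = 0.0036565, so ⟨x⁴⟩ = 0.0036565 / 0.17241.
⟨x⁴⟩ = 0.021208.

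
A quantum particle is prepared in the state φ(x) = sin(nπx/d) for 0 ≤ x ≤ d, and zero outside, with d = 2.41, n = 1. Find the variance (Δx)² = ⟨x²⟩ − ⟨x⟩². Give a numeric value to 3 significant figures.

Compute ⟨x⟩ and ⟨x²⟩ separately, then (Δx)² = ⟨x²⟩ − ⟨x⟩².
With sin²θ = (1 − cos2θ)/2 on 0 ≤ x ≤ d: ∫sin²(nπx/d) dx = d/2, ∫x·sin²(nπx/d) dx = d²/4, ∫x²·sin²(nπx/d) dx = d³·(1/6 − 1/(4n²π²)); higher powers xᵏ the same way, integrating xᵏ·cos(2nπx/d) by parts.
Normalization: ∫|φ|² dx = 1.2050.
⟨x⟩ = 1.2050 and ⟨x²⟩ = 1.6418.
(Δx)² = 1.6418 − (1.2050)² = 0.18977.

0.190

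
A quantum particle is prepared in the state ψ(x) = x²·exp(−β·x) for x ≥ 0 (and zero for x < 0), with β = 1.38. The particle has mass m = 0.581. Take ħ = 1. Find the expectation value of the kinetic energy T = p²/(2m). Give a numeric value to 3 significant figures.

T = −(ħ²/2m) d²/dx², so ⟨T⟩ = −(ħ²/2m) ∫ ψ*·ψ'' dx / ∫|ψ|² dx; with m = 0.581.
Differentiate x²·exp(−β·x) with the product rule; every integrand then reduces to terms xʲ·e^(−2βx) on [0, ∞), with ∫₀^∞ xʲ·e^(−2βx) dx = j!/(2β)^(j+1).
State is unnormalized: ∫|ψ|² dx = 0.14985, and ∫ψ*·(−ħ²/2m · ψ'') dx = 0.081865, so ⟨T⟩ = 0.081865 / 0.14985.
⟨T⟩ = 0.54630.

0.546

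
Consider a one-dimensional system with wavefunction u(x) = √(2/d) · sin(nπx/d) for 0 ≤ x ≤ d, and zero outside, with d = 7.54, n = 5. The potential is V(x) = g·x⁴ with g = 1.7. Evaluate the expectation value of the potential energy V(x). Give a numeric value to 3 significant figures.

1.08e+03

⟨V⟩ = ∫ V(x)·|u|² dx.
With sin²θ = (1 − cos2θ)/2 on 0 ≤ x ≤ d: ∫sin²(nπx/d) dx = d/2, ∫x·sin²(nπx/d) dx = d²/4, ∫x²·sin²(nπx/d) dx = d³·(1/6 − 1/(4n²π²)); higher powers xᵏ the same way, integrating xᵏ·cos(2nπx/d) by parts.
⟨V⟩ = 1076.8.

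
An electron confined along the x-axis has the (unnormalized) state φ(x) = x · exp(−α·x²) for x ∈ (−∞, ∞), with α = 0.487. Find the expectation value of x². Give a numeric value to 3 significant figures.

1.54

⟨x²⟩ = ∫ x²·|φ|² dx / ∫|φ|² dx (integrals over the domain).
Expand each integrand as polynomial × e^(−2αx²) and use ∫x^(2j)·e^(−2αx²) dx = (2j−1)!!/(4α)^j · √(π/(2α)), odd powers → 0; here √(π/(2α)) = 1.7960.
State is unnormalized: ∫|φ|² dx = 0.92195, and ∫φ*·x²·φ dx = 1.4198, so ⟨x²⟩ = 1.4198 / 0.92195.
⟨x²⟩ = 1.5400.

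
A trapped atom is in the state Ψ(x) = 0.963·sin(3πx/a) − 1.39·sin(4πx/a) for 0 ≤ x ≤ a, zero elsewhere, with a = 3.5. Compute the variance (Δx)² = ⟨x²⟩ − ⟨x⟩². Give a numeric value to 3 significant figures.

0.549

Compute ⟨x⟩ and ⟨x²⟩ separately, then (Δx)² = ⟨x²⟩ − ⟨x⟩².
On 0 ≤ x ≤ a (j ≠ l): ∫sin²(jπx/a) dx = a/2, ∫sin(jπx/a)·sin(lπx/a) dx = 0; diagonal moments ∫x·sin²(jπx/a) dx = a²/4, ∫x²·sin²(jπx/a) dx = a³·(1/6 − 1/(4j²π²)); cross terms ∫x·sin(jπx/a)·sin(lπx/a) dx = 0 for j + l even and −4jla²/(π²(j² − l²)²) for j + l odd, ∫x²·sin(jπx/a)·sin(lπx/a) dx = (−1)^(j+l)·4jla³/(π²(j² − l²)²); higher powers the same way via product-to-sum and parts.
Normalization: ∫|Ψ|² dx = 5.0041.
⟨x⟩ = 2.4005 and ⟨x²⟩ = 6.3114.
(Δx)² = 6.3114 − (2.4005)² = 0.54915.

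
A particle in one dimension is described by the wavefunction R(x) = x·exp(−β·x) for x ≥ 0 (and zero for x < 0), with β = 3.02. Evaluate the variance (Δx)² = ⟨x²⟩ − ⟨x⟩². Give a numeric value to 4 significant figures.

Compute ⟨x⟩ and ⟨x²⟩ separately, then (Δx)² = ⟨x²⟩ − ⟨x⟩².
Every integrand reduces to terms xʲ·e^(−2βx) on [0, ∞); use ∫₀^∞ xʲ·e^(−2βx) dx = j!/(2β)^(j+1).
Normalization: ∫|R|² dx = 0.0090765.
⟨x⟩ = 0.49669 and ⟨x²⟩ = 0.32893.
(Δx)² = 0.32893 − (0.49669)² = 0.082233.

0.08223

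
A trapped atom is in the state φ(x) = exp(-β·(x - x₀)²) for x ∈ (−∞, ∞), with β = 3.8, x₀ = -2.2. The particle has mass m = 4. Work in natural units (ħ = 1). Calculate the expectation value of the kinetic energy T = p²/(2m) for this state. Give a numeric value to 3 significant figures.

0.475

T = −(ħ²/2m) d²/dx², so ⟨T⟩ = −(ħ²/2m) ∫ φ*·φ'' dx / ∫|φ|² dx; with m = 4.
Gaussian moments (u = x − x₀): ∫u^(2j)·e^(−2βu²) du = (2j−1)!!/(4β)^j · √(π/(2β)), odd powers integrate to 0; here √(π/(2β)) = 0.64294. Derivatives: d/dx e^(−βu²) = −2βu·e^(−βu²), d²/dx² e^(−βu²) = (4β²u² − 2β)·e^(−βu²).
State is unnormalized: ∫|φ|² dx = 0.64294, and ∫φ*·(−ħ²/2m · φ'') dx = 0.30539, so ⟨T⟩ = 0.30539 / 0.64294.
⟨T⟩ = 0.47500.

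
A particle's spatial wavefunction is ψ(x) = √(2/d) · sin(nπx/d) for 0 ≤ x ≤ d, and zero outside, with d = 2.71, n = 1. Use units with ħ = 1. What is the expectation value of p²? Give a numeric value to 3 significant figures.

1.34

p² ψ = −ħ² d²ψ/dx²; ⟨p²⟩ = −ħ² ∫ ψ*·ψ'' dx.
d/dx sin(nπx/d) = (nπ/d)·cos(nπx/d) and d²/dx² sin(nπx/d) = −(nπ/d)²·sin(nπx/d); on 0 ≤ x ≤ d, ∫sin²(nπx/d) dx = d/2 and ∫sin(nπx/d)·cos(nπx/d) dx = 0.
⟨p²⟩ = 1.3439.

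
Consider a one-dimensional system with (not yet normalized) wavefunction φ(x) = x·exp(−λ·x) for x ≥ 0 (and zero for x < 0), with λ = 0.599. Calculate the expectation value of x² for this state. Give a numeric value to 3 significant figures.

⟨x²⟩ = ∫ x²·|φ|² dx / ∫|φ|² dx (integrals over the domain).
Every integrand reduces to terms xʲ·e^(−2λx) on [0, ∞); use ∫₀^∞ xʲ·e^(−2λx) dx = j!/(2λ)^(j+1).
State is unnormalized: ∫|φ|² dx = 1.1632, and ∫φ*·x²·φ dx = 9.7258, so ⟨x²⟩ = 9.7258 / 1.1632.
⟨x²⟩ = 8.3612.

8.36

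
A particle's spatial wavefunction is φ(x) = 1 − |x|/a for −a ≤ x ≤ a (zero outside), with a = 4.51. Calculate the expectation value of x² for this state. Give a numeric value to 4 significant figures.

2.034

⟨x²⟩ = ∫ x²·|φ|² dx / ∫|φ|² dx (integrals over the domain).
φ is even, so ∫ over [−a, a] = 2∫₀ᵃ with φ = 1 − x/a there: ∫₀ᵃ (1 − x/a)² dx = a/3, ∫₀ᵃ x²(1 − x/a)² dx = a³/30, ∫₀ᵃ x⁴(1 − x/a)² dx = a⁵/105.
State is unnormalized: ∫|φ|² dx = 3.0067, and ∫φ*·x²·φ dx = 6.1156, so ⟨x²⟩ = 6.1156 / 3.0067.
⟨x²⟩ = 2.0340.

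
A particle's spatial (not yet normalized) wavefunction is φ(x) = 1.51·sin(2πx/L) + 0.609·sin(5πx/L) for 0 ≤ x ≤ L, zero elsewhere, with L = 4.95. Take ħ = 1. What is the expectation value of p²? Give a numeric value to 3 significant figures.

p² φ = −ħ² d²φ/dx²; ⟨p²⟩ = −ħ² ∫ φ*·φ'' dx / ∫|φ|² dx.
d²/dx² sin(jπx/L) = −(jπ/L)²·sin(jπx/L); on 0 ≤ x ≤ L, ∫sin²(jπx/L) dx = L/2 and ∫sin(jπx/L)·sin(lπx/L) dx = 0 for j ≠ l, so only diagonal terms survive in ∫|φ|² and ∫φ·φ″; ∫φ·φ′ dx = [φ²/2] between the walls = 0.
State is unnormalized: ∫|φ|² dx = 6.5612, and ∫φ*·(−ħ² φ'') dx = 18.336, so ⟨p²⟩ = 18.336 / 6.5612.
⟨p²⟩ = 2.7946.

2.79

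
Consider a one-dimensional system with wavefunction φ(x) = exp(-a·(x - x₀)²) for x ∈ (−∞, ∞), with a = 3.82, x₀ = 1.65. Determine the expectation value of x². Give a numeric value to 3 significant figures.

⟨x²⟩ = ∫ x²·|φ|² dx / ∫|φ|² dx (integrals over the domain).
Gaussian moments (u = x − x₀): ∫u^(2j)·e^(−2au²) du = (2j−1)!!/(4a)^j · √(π/(2a)), odd powers integrate to 0; here √(π/(2a)) = 0.64125.
State is unnormalized: ∫|φ|² dx = 0.64125, and ∫φ*·x²·φ dx = 1.7878, so ⟨x²⟩ = 1.7878 / 0.64125.
⟨x²⟩ = 2.7879.

2.79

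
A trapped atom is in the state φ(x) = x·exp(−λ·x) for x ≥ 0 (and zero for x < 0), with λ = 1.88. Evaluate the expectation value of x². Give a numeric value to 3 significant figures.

⟨x²⟩ = ∫ x²·|φ|² dx / ∫|φ|² dx (integrals over the domain).
Every integrand reduces to terms xʲ·e^(−2λx) on [0, ∞); use ∫₀^∞ xʲ·e^(−2λx) dx = j!/(2λ)^(j+1).
State is unnormalized: ∫|φ|² dx = 0.037624, and ∫φ*·x²·φ dx = 0.031935, so ⟨x²⟩ = 0.031935 / 0.037624.
⟨x²⟩ = 0.84880.

0.849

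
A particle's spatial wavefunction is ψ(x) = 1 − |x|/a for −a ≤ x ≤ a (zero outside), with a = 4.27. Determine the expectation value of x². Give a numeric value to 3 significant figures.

1.82

⟨x²⟩ = ∫ x²·|ψ|² dx / ∫|ψ|² dx (integrals over the domain).
ψ is even, so ∫ over [−a, a] = 2∫₀ᵃ with ψ = 1 − x/a there: ∫₀ᵃ (1 − x/a)² dx = a/3, ∫₀ᵃ x²(1 − x/a)² dx = a³/30, ∫₀ᵃ x⁴(1 − x/a)² dx = a⁵/105.
State is unnormalized: ∫|ψ|² dx = 2.8467, and ∫ψ*·x²·ψ dx = 5.1903, so ⟨x²⟩ = 5.1903 / 2.8467.
⟨x²⟩ = 1.8233.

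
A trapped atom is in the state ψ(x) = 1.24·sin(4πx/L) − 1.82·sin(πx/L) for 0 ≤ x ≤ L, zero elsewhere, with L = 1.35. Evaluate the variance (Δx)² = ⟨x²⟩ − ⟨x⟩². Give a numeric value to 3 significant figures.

Compute ⟨x⟩ and ⟨x²⟩ separately, then (Δx)² = ⟨x²⟩ − ⟨x⟩².
On 0 ≤ x ≤ L (j ≠ l): ∫sin²(jπx/L) dx = L/2, ∫sin(jπx/L)·sin(lπx/L) dx = 0; diagonal moments ∫x·sin²(jπx/L) dx = L²/4, ∫x²·sin²(jπx/L) dx = L³·(1/6 − 1/(4j²π²)); cross terms ∫x·sin(jπx/L)·sin(lπx/L) dx = 0 for j + l even and −4jlL²/(π²(j² − l²)²) for j + l odd, ∫x²·sin(jπx/L)·sin(lπx/L) dx = (−1)^(j+l)·4jlL³/(π²(j² − l²)²); higher powers the same way via product-to-sum and parts.
Normalization: ∫|ψ|² dx = 3.2738.
⟨x⟩ = 0.69310 and ⟨x²⟩ = 0.56705.
(Δx)² = 0.56705 − (0.69310)² = 0.086660.

0.0867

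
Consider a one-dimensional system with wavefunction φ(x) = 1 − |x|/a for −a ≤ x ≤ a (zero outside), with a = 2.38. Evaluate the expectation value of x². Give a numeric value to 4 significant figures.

⟨x²⟩ = ∫ x²·|φ|² dx / ∫|φ|² dx (integrals over the domain).
φ is even, so ∫ over [−a, a] = 2∫₀ᵃ with φ = 1 − x/a there: ∫₀ᵃ (1 − x/a)² dx = a/3, ∫₀ᵃ x²(1 − x/a)² dx = a³/30, ∫₀ᵃ x⁴(1 − x/a)² dx = a⁵/105.
State is unnormalized: ∫|φ|² dx = 1.5867, and ∫φ*·x²·φ dx = 0.89875, so ⟨x²⟩ = 0.89875 / 1.5867.
⟨x²⟩ = 0.56644.

0.5664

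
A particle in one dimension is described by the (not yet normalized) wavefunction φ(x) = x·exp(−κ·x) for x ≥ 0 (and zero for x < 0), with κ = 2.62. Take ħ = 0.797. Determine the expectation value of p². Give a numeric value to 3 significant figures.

p² φ = −ħ² d²φ/dx²; ⟨p²⟩ = −ħ² ∫ φ*·φ'' dx / ∫|φ|² dx.
Differentiate x·exp(−κ·x) with the product rule; every integrand then reduces to terms xʲ·e^(−2κx) on [0, ∞), with ∫₀^∞ xʲ·e^(−2κx) dx = j!/(2κ)^(j+1).
State is unnormalized: ∫|φ|² dx = 0.013901, and ∫φ*·(−ħ² φ'') dx = 0.060612, so ⟨p²⟩ = 0.060612 / 0.013901.
⟨p²⟩ = 4.3603.

4.36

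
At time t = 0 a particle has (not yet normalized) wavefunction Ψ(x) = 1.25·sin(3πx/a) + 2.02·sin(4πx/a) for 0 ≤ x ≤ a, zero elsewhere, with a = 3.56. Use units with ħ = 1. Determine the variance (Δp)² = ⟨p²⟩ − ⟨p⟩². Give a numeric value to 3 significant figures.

11.0

Compute ⟨p⟩ and ⟨p²⟩ separately; (Δp)² = ⟨p²⟩ − ⟨p⟩².
d²/dx² sin(jπx/a) = −(jπ/a)²·sin(jπx/a); on 0 ≤ x ≤ a, ∫sin²(jπx/a) dx = a/2 and ∫sin(jπx/a)·sin(lπx/a) dx = 0 for j ≠ l, so only diagonal terms survive in ∫|Ψ|² and ∫Ψ·Ψ″; ∫Ψ·Ψ′ dx = [Ψ²/2] between the walls = 0.
Normalization: ∫|Ψ|² dx = 10.044.
⟨p⟩ = 0.0000 and ⟨p²⟩ = 10.951.
(Δp)² = 10.951 − (0.0000)² = 10.951.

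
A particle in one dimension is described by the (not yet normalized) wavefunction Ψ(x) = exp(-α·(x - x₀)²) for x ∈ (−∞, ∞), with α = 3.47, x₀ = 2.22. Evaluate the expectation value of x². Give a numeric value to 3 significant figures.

⟨x²⟩ = ∫ x²·|Ψ|² dx / ∫|Ψ|² dx (integrals over the domain).
Gaussian moments (u = x − x₀): ∫u^(2j)·e^(−2αu²) du = (2j−1)!!/(4α)^j · √(π/(2α)), odd powers integrate to 0; here √(π/(2α)) = 0.67281.
State is unnormalized: ∫|Ψ|² dx = 0.67281, and ∫Ψ*·x²·Ψ dx = 3.3644, so ⟨x²⟩ = 3.3644 / 0.67281.
⟨x²⟩ = 5.0004.

5.00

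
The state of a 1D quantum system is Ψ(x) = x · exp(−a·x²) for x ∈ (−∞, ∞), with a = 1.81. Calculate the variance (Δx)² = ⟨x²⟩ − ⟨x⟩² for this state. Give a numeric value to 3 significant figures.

Compute ⟨x⟩ and ⟨x²⟩ separately, then (Δx)² = ⟨x²⟩ − ⟨x⟩².
Expand each integrand as polynomial × e^(−2ax²) and use ∫x^(2j)·e^(−2ax²) dx = (2j−1)!!/(4a)^j · √(π/(2a)), odd powers → 0; here √(π/(2a)) = 0.93158.
Normalization: ∫|Ψ|² dx = 0.12867.
⟨x⟩ = 0.0000 and ⟨x²⟩ = 0.41436.
(Δx)² = 0.41436 − (0.0000)² = 0.41436.

0.414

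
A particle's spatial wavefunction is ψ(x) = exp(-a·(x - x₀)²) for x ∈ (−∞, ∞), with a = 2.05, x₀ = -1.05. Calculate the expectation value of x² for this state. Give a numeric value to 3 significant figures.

1.22

⟨x²⟩ = ∫ x²·|ψ|² dx / ∫|ψ|² dx (integrals over the domain).
Gaussian moments (u = x − x₀): ∫u^(2j)·e^(−2au²) du = (2j−1)!!/(4a)^j · √(π/(2a)), odd powers integrate to 0; here √(π/(2a)) = 0.87535.
State is unnormalized: ∫|ψ|² dx = 0.87535, and ∫ψ*·x²·ψ dx = 1.0718, so ⟨x²⟩ = 1.0718 / 0.87535.
⟨x²⟩ = 1.2245.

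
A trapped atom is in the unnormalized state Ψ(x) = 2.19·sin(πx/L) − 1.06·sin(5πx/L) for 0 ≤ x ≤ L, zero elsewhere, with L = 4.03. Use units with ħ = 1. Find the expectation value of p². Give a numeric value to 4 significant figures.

p² Ψ = −ħ² d²Ψ/dx²; ⟨p²⟩ = −ħ² ∫ Ψ*·Ψ'' dx / ∫|Ψ|² dx.
d²/dx² sin(jπx/L) = −(jπ/L)²·sin(jπx/L); on 0 ≤ x ≤ L, ∫sin²(jπx/L) dx = L/2 and ∫sin(jπx/L)·sin(lπx/L) dx = 0 for j ≠ l, so only diagonal terms survive in ∫|Ψ|² and ∫Ψ·Ψ″; ∫Ψ·Ψ′ dx = [Ψ²/2] between the walls = 0.
State is unnormalized: ∫|Ψ|² dx = 11.928, and ∫Ψ*·(−ħ² Ψ'') dx = 40.270, so ⟨p²⟩ = 40.270 / 11.928.
⟨p²⟩ = 3.3760.

3.376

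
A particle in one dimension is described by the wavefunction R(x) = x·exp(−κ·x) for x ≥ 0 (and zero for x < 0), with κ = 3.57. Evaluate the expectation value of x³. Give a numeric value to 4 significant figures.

0.1648

⟨x³⟩ = ∫ x³·|R|² dx / ∫|R|² dx (integrals over the domain).
Every integrand reduces to terms xʲ·e^(−2κx) on [0, ∞); use ∫₀^∞ xʲ·e^(−2κx) dx = j!/(2κ)^(j+1).
State is unnormalized: ∫|R|² dx = 0.0054946, and ∫R*·x³·R dx = 0.00090572, so ⟨x³⟩ = 0.00090572 / 0.0054946.
⟨x³⟩ = 0.16484.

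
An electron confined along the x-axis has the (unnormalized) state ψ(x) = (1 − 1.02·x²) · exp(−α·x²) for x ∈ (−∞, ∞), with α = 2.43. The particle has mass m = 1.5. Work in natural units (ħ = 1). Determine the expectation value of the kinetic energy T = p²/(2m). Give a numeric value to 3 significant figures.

T = −(ħ²/2m) d²/dx², so ⟨T⟩ = −(ħ²/2m) ∫ ψ*·ψ'' dx / ∫|ψ|² dx; with m = 1.5.
Expand each integrand as polynomial × e^(−2αx²) and use ∫x^(2j)·e^(−2αx²) dx = (2j−1)!!/(4α)^j · √(π/(2α)), odd powers → 0; here √(π/(2α)) = 0.80400. Differentiate with the product rule, d/dx e^(−αx²) = −2αx·e^(−αx²).
State is unnormalized: ∫|ψ|² dx = 0.66182, and ∫ψ*·(−ħ²/2m · ψ'') dx = 0.83812, so ⟨T⟩ = 0.83812 / 0.66182.
⟨T⟩ = 1.2664.

1.27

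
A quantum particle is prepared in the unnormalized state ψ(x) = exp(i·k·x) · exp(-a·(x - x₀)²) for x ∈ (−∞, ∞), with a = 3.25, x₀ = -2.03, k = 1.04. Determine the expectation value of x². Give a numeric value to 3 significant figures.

⟨x²⟩ = ∫ x²·|ψ|² dx / ∫|ψ|² dx (integrals over the domain).
Gaussian moments (u = x − x₀): ∫u^(2j)·e^(−2au²) du = (2j−1)!!/(4a)^j · √(π/(2a)), odd powers integrate to 0; here √(π/(2a)) = 0.69521.
State is unnormalized: ∫|ψ|² dx = 0.69521, and ∫ψ*·x²·ψ dx = 2.9184, so ⟨x²⟩ = 2.9184 / 0.69521.
⟨x²⟩ = 4.1978.

4.20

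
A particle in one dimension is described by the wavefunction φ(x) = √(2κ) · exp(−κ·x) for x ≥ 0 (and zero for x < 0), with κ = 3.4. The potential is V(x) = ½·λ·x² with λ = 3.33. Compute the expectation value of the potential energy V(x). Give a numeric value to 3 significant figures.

0.0720

⟨V⟩ = ∫ V(x)·|φ|² dx.
Every integrand reduces to terms xʲ·e^(−2κx) on [0, ∞); use ∫₀^∞ xʲ·e^(−2κx) dx = j!/(2κ)^(j+1).
⟨V⟩ = 0.072016.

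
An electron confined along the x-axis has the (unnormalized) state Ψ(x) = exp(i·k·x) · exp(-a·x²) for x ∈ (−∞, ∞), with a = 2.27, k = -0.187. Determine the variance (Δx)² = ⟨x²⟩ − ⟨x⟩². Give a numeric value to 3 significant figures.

0.110

Compute ⟨x⟩ and ⟨x²⟩ separately, then (Δx)² = ⟨x²⟩ − ⟨x⟩².
Gaussian moments: ∫x^(2j)·e^(−2ax²) dx = (2j−1)!!/(4a)^j · √(π/(2a)), odd powers integrate to 0; here √(π/(2a)) = 0.83185.
Normalization: ∫|Ψ|² dx = 0.83185.
⟨x⟩ = 0.0000 and ⟨x²⟩ = 0.11013.
(Δx)² = 0.11013 − (0.0000)² = 0.11013.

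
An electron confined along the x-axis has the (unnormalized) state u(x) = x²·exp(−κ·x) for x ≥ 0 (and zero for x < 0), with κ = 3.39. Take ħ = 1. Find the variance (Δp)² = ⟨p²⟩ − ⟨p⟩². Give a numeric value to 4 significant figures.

3.831

Compute ⟨p⟩ and ⟨p²⟩ separately; (Δp)² = ⟨p²⟩ − ⟨p⟩².
Differentiate x²·exp(−κ·x) with the product rule; every integrand then reduces to terms xʲ·e^(−2κx) on [0, ∞), with ∫₀^∞ xʲ·e^(−2κx) dx = j!/(2κ)^(j+1).
Normalization: ∫|u|² dx = 0.0016752.
⟨p⟩ = 0.0000 and ⟨p²⟩ = 3.8307.
(Δp)² = 3.8307 − (0.0000)² = 3.8307.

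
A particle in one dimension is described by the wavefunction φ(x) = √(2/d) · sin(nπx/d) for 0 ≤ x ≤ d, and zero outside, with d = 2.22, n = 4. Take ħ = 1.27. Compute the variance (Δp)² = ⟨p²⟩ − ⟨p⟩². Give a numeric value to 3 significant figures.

51.7

Compute ⟨p⟩ and ⟨p²⟩ separately; (Δp)² = ⟨p²⟩ − ⟨p⟩².
d/dx sin(nπx/d) = (nπ/d)·cos(nπx/d) and d²/dx² sin(nπx/d) = −(nπ/d)²·sin(nπx/d); on 0 ≤ x ≤ d, ∫sin²(nπx/d) dx = d/2 and ∫sin(nπx/d)·cos(nπx/d) dx = 0.
⟨p⟩ = 0.0000 and ⟨p²⟩ = 51.680.
(Δp)² = 51.680 − (0.0000)² = 51.680.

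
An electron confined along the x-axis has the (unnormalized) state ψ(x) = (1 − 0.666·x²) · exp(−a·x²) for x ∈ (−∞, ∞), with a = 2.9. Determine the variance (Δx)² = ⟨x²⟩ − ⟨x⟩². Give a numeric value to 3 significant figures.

Compute ⟨x⟩ and ⟨x²⟩ separately, then (Δx)² = ⟨x²⟩ − ⟨x⟩².
Expand each integrand as polynomial × e^(−2ax²) and use ∫x^(2j)·e^(−2ax²) dx = (2j−1)!!/(4a)^j · √(π/(2a)), odd powers → 0; here √(π/(2a)) = 0.73597.
Normalization: ∫|ψ|² dx = 0.65874.
⟨x⟩ = 0.0000 and ⟨x²⟩ = 0.067898.
(Δx)² = 0.067898 − (0.0000)² = 0.067898.

0.0679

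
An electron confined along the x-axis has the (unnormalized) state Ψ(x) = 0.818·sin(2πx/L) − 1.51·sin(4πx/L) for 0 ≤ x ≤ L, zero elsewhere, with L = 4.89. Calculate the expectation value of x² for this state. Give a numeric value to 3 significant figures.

6.94

⟨x²⟩ = ∫ x²·|Ψ|² dx / ∫|Ψ|² dx (integrals over the domain).
On 0 ≤ x ≤ L (j ≠ l): ∫sin²(jπx/L) dx = L/2, ∫sin(jπx/L)·sin(lπx/L) dx = 0; diagonal moments ∫x·sin²(jπx/L) dx = L²/4, ∫x²·sin²(jπx/L) dx = L³·(1/6 − 1/(4j²π²)); cross terms ∫x·sin(jπx/L)·sin(lπx/L) dx = 0 for j + l even and −4jlL²/(π²(j² − l²)²) for j + l odd, ∫x²·sin(jπx/L)·sin(lπx/L) dx = (−1)^(j+l)·4jlL³/(π²(j² − l²)²); higher powers the same way via product-to-sum and parts.
State is unnormalized: ∫|Ψ|² dx = 7.2109, and ∫Ψ*·x²·Ψ dx = 50.054, so ⟨x²⟩ = 50.054 / 7.2109.
⟨x²⟩ = 6.9415.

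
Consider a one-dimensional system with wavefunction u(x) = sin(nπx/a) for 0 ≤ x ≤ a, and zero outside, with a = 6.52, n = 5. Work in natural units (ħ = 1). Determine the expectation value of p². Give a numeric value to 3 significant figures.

p² u = −ħ² d²u/dx²; ⟨p²⟩ = −ħ² ∫ u*·u'' dx / ∫|u|² dx.
d/dx sin(nπx/a) = (nπ/a)·cos(nπx/a) and d²/dx² sin(nπx/a) = −(nπ/a)²·sin(nπx/a); on 0 ≤ x ≤ a, ∫sin²(nπx/a) dx = a/2 and ∫sin(nπx/a)·cos(nπx/a) dx = 0.
State is unnormalized: ∫|u|² dx = 3.2600, and ∫u*·(−ħ² u'') dx = 18.922, so ⟨p²⟩ = 18.922 / 3.2600.
⟨p²⟩ = 5.8042.

5.80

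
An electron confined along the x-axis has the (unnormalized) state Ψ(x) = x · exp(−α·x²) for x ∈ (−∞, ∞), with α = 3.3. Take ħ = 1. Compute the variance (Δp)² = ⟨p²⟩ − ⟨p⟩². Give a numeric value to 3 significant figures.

9.90

Compute ⟨p⟩ and ⟨p²⟩ separately; (Δp)² = ⟨p²⟩ − ⟨p⟩².
Expand each integrand as polynomial × e^(−2αx²) and use ∫x^(2j)·e^(−2αx²) dx = (2j−1)!!/(4α)^j · √(π/(2α)), odd powers → 0; here √(π/(2α)) = 0.68993. Differentiate with the product rule, d/dx e^(−αx²) = −2αx·e^(−αx²).
Normalization: ∫|Ψ|² dx = 0.052267.
⟨p⟩ = 0.0000 and ⟨p²⟩ = 9.9000.
(Δp)² = 9.9000 − (0.0000)² = 9.9000.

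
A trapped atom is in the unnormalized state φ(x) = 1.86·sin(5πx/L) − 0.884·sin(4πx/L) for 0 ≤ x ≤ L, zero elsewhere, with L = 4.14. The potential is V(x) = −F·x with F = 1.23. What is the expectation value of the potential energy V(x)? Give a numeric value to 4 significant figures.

-3.336

⟨V⟩ = ∫ V(x)·|φ|² dx / ∫|φ|² dx.
On 0 ≤ x ≤ L (j ≠ l): ∫sin²(jπx/L) dx = L/2, ∫sin(jπx/L)·sin(lπx/L) dx = 0; diagonal moments ∫x·sin²(jπx/L) dx = L²/4, ∫x²·sin²(jπx/L) dx = L³·(1/6 − 1/(4j²π²)); cross terms ∫x·sin(jπx/L)·sin(lπx/L) dx = 0 for j + l even and −4jlL²/(π²(j² − l²)²) for j + l odd, ∫x²·sin(jπx/L)·sin(lπx/L) dx = (−1)^(j+l)·4jlL³/(π²(j² − l²)²); higher powers the same way via product-to-sum and parts.
State is unnormalized: ∫|φ|² dx = 8.7790, and ∫φ*·V(x)·φ dx = -29.290, so ⟨V⟩ = -29.290 / 8.7790.
⟨V⟩ = -3.3363.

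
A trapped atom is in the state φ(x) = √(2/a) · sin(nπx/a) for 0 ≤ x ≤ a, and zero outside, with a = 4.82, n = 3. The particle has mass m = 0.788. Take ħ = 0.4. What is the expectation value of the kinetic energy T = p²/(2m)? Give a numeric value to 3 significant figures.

T = −(ħ²/2m) d²/dx², so ⟨T⟩ = −(ħ²/2m) ∫ φ*·φ'' dx; with m = 0.788.
d/dx sin(nπx/a) = (nπ/a)·cos(nπx/a) and d²/dx² sin(nπx/a) = −(nπ/a)²·sin(nπx/a); on 0 ≤ x ≤ a, ∫sin²(nπx/a) dx = a/2 and ∫sin(nπx/a)·cos(nπx/a) dx = 0.
⟨T⟩ = 0.38816.

0.388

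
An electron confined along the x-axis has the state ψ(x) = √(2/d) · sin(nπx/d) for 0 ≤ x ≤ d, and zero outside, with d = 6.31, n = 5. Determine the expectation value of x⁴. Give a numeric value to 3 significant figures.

311.

⟨x⁴⟩ = ∫ x⁴·|ψ|² dx (integrals over the domain).
With sin²θ = (1 − cos2θ)/2 on 0 ≤ x ≤ d: ∫sin²(nπx/d) dx = d/2, ∫x·sin²(nπx/d) dx = d²/4, ∫x²·sin²(nπx/d) dx = d³·(1/6 − 1/(4n²π²)); higher powers xᵏ the same way, integrating xᵏ·cos(2nπx/d) by parts.
⟨x⁴⟩ = 310.68.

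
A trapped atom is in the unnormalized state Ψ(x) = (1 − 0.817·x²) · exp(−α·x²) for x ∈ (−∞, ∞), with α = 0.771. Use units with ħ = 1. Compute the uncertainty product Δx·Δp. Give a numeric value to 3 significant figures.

0.711

Δx = √(⟨x²⟩−⟨x⟩²), Δp = √(⟨p²⟩−⟨p⟩²).
Expand each integrand as polynomial × e^(−2αx²) and use ∫x^(2j)·e^(−2αx²) dx = (2j−1)!!/(4α)^j · √(π/(2α)), odd powers → 0; here √(π/(2α)) = 1.4274. Differentiate with the product rule, d/dx e^(−αx²) = −2αx·e^(−αx²).
Normalization: ∫|Ψ|² dx = 0.97162.
⟨x⟩ = 0.0000, ⟨x²⟩ = 0.22065 ⇒ Δx = 0.46973.
⟨p⟩ = 0.0000, ⟨p²⟩ = 2.2892 ⇒ Δp = 1.5130.
Δx·Δp = 0.71071.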